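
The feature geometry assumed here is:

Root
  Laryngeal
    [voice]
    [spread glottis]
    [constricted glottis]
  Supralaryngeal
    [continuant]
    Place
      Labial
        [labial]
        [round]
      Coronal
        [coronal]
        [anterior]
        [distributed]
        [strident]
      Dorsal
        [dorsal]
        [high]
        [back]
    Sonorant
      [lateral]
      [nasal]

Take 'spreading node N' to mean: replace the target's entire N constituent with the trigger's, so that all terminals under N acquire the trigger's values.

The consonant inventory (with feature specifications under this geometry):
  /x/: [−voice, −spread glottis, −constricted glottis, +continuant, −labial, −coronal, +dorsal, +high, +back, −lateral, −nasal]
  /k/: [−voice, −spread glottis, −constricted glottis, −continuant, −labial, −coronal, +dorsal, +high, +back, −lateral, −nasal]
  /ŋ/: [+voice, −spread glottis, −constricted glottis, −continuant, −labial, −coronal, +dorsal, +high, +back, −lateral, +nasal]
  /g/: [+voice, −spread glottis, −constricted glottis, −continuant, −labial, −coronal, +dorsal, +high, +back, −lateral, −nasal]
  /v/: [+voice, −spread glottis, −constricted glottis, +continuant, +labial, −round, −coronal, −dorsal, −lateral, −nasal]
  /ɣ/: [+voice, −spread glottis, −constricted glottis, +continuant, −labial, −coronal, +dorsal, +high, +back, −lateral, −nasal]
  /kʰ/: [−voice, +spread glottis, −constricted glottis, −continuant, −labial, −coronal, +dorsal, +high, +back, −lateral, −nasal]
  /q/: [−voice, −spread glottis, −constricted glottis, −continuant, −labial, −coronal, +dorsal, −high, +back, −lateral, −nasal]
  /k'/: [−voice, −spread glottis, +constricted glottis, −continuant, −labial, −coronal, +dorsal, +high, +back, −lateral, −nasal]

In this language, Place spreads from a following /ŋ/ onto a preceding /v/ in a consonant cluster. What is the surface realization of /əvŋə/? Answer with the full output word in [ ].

The Place node dominates the terminals [labial], [round], [coronal], [anterior], [distributed], [strident], [dorsal], [high], [back].
Spreading Place from /ŋ/ onto /v/ replaces those values with /ŋ/'s: [−labial], [−coronal], [+dorsal], [+high], [+back]. Features outside Place ([voice], [spread glottis], [constricted glottis], …) stay as in /v/.
Among the inventory, only /ɣ/ has exactly this specification, giving the surface form [əɣŋə].

[əɣŋə]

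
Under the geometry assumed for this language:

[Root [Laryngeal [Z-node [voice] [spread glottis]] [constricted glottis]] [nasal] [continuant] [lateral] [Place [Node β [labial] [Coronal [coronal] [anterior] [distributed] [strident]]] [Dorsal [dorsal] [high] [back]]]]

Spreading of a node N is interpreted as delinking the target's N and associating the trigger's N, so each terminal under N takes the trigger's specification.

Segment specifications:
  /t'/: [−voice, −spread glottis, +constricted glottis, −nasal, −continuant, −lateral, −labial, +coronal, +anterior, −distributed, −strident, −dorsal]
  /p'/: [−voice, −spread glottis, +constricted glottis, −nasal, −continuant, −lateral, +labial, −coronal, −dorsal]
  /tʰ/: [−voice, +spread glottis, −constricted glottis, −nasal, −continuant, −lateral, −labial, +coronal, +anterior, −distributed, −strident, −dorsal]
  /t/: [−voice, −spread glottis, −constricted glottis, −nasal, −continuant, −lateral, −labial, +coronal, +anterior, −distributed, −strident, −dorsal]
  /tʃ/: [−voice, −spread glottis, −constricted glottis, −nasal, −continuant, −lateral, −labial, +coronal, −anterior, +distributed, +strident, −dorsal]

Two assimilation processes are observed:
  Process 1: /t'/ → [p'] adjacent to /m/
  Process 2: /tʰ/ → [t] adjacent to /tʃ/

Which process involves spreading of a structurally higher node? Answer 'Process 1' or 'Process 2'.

Process 1

In Process 1, [labial], [coronal], [anterior], [distributed], [strident] change, so the minimal spreading node is Node β at depth 2.
Process 2: the feature that changes is [spread glottis]; the minimal node is [spread glottis] (depth 3).
Node β is closer to Root than [spread glottis], so Process 1 spreads the higher node.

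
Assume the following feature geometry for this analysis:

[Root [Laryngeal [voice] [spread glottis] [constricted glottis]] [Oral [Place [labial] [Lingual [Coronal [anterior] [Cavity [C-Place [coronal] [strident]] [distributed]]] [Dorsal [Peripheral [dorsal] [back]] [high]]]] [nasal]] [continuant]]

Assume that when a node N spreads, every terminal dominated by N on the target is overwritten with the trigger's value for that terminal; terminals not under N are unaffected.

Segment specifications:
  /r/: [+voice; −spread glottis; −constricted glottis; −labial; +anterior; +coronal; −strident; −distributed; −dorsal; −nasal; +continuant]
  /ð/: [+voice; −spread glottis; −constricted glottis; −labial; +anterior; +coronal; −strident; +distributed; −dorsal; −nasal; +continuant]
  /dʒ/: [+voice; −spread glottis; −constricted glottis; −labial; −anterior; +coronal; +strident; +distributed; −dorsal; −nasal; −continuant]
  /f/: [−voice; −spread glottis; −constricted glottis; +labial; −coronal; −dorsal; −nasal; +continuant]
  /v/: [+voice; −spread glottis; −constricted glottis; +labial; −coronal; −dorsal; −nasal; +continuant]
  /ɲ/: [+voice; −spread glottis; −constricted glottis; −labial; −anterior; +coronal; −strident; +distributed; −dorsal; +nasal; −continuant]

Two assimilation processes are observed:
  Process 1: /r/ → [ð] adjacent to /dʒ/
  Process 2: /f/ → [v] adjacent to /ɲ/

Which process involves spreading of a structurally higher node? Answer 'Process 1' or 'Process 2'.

Process 1: the feature that changes is [distributed]; the minimal node is [distributed] (depth 6).
In Process 2, [voice] changes, so the minimal spreading node is [voice] at depth 2.
[voice] (depth 2) sits above [distributed] (depth 6), making Process 2 the one with the higher spreading node.

Process 2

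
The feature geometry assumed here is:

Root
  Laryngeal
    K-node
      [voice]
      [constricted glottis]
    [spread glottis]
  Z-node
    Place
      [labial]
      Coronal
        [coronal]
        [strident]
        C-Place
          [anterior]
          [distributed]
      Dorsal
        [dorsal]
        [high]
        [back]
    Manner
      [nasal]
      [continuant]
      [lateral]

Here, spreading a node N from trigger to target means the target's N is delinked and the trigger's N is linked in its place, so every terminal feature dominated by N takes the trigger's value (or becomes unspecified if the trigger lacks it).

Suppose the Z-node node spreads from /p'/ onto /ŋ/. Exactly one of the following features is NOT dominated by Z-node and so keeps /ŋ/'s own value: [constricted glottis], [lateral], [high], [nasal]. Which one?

Under this geometry, Z-node contains [labial], [coronal], [strident], [anterior], [distributed], [dorsal], [high], [back], [nasal], [continuant], [lateral].
Spreading Z-node replaces [high], [nasal], [lateral] with the trigger's values, since each sits inside the Z-node constituent.
[constricted glottis] is not within the Z-node subtree (it hangs from K-node), so /ŋ/'s [constricted glottis] value survives.

[constricted glottis]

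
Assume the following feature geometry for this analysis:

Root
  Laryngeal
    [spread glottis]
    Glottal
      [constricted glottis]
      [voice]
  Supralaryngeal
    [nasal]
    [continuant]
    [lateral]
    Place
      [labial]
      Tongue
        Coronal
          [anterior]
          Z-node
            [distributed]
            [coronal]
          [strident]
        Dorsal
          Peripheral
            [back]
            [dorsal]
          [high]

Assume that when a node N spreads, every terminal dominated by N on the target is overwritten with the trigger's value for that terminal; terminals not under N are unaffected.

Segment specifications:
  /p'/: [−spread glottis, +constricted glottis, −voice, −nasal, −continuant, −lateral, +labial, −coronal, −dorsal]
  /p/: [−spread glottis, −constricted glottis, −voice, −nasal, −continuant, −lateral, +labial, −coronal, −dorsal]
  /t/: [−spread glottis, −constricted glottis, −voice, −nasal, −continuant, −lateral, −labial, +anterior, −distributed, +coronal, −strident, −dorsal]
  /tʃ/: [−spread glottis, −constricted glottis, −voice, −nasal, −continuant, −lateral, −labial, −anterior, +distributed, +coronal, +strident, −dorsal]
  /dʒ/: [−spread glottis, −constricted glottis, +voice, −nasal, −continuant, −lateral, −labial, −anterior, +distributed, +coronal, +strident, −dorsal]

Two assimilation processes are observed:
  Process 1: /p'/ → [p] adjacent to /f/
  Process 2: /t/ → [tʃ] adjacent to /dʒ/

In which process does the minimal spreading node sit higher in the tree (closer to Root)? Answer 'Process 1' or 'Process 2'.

Process 1

Process 1 alters [constricted glottis]; the lowest dominating node is [constricted glottis] (depth 3 from Root).
Process 2: the features that change are [anterior], [distributed], [strident]; the minimal node is Coronal (depth 4).
[constricted glottis] (depth 3) sits above Coronal (depth 4), making Process 1 the one with the higher spreading node.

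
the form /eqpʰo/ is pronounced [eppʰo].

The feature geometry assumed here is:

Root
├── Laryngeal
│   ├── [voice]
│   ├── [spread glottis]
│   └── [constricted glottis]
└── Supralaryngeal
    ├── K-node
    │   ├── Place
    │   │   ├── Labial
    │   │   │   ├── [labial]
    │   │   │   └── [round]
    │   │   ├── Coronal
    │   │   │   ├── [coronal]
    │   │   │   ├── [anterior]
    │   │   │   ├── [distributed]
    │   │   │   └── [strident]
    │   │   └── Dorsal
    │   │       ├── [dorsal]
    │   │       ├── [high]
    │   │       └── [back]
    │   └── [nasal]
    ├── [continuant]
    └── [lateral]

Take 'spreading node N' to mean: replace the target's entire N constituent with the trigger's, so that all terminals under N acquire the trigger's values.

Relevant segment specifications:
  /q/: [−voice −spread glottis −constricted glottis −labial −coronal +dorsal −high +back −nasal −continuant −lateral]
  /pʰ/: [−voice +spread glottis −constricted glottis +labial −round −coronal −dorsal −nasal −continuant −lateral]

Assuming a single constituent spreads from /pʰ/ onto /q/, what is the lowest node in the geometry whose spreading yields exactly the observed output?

The alternation /q/ → [p] changes [labial], [round], [dorsal], [high], [back] and nothing else.
Tracing each changed feature up the tree, the paths first meet at Place; any lower node misses at least one of them.
If Place spreads, every terminal under it takes /pʰ/'s value, producing [p] as observed.
[spread glottis], a feature on which the two segments disagree outside Place, is unchanged — nothing dominating it spread, and Place is the minimal sufficient constituent.

Place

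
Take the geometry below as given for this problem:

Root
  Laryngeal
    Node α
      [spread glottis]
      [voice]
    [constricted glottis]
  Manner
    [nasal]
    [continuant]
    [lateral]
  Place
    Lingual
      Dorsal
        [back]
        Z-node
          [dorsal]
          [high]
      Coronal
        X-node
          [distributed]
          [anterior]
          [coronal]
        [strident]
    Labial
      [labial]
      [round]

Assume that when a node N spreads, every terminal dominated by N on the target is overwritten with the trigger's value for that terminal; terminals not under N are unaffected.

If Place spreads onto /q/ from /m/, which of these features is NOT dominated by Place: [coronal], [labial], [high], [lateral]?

The terminals dominated by Place are [back], [dorsal], [high], [distributed], [anterior], [coronal], [strident], [labial], [round].
Of the listed options, [coronal], [labial], [high] are among these and would be overwritten by spreading Place.
[lateral] attaches under Manner, not under Place, so /q/ retains its own value for [lateral].

[lateral]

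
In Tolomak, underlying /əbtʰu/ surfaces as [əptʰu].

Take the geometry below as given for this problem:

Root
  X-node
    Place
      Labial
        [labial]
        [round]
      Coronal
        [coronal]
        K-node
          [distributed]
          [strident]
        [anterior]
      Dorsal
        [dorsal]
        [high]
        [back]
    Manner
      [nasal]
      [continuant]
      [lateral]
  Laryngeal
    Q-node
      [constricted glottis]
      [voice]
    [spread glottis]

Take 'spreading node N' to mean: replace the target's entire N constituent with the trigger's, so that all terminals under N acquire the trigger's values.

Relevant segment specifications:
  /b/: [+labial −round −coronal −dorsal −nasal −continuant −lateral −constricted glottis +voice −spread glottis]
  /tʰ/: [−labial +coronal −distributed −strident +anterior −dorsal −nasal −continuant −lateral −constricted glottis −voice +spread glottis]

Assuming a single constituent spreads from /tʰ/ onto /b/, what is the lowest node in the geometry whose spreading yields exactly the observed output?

[voice]

Feature comparison: [voice] differs between /b/ and [p]; the remaining terminals match.
Only a single terminal changes, and /tʰ/ supplies the new value, so [voice] itself is the minimal spreading constituent.
[labial], [coronal] stay as in /b/ although /tʰ/ differs there, so no node dominating them spread; among the remaining candidates [voice] is the lowest that derives the output.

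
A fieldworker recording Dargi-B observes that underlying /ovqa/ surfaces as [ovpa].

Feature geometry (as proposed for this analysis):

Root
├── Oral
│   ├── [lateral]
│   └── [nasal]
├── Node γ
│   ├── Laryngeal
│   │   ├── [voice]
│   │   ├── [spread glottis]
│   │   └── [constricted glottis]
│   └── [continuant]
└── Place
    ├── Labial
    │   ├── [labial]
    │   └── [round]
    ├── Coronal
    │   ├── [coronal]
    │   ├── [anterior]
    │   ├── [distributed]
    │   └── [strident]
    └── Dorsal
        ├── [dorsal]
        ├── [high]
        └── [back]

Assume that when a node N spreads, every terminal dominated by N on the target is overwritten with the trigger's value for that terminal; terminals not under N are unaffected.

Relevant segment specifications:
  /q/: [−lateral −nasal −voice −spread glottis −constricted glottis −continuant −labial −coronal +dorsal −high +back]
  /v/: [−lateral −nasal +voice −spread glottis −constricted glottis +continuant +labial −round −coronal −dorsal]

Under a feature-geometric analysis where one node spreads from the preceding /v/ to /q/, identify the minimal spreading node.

Comparing /q/ with its surface form [p], the features that change are [labial], [round], [dorsal], [high], [back].
These terminals are all dominated by Place, and no proper subconstituent of Place covers them all; Place is their lowest common ancestor.
If Place spreads, every terminal under it takes /v/'s value, producing [p] as observed.
Since [voice], [continuant] are preserved even though /v/ disagrees there, no node above Place spread.

Place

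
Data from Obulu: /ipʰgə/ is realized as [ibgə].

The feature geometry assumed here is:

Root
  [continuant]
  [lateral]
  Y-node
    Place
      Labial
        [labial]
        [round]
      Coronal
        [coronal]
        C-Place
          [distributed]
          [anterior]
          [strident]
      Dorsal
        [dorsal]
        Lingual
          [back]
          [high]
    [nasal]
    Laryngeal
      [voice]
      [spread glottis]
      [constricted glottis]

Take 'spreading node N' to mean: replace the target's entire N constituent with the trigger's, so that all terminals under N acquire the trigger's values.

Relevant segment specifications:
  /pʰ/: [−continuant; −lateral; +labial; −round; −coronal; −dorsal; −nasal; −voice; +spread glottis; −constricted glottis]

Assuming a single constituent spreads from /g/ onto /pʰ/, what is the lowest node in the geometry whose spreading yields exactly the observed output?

/pʰ/ and [b] differ in [voice], [spread glottis]; every other specified feature is identical.
The smallest constituent containing every changed terminal is Laryngeal — each of its daughters lacks at least one of the affected features.
Delinking /pʰ/'s Laryngeal and associating /g/'s Laryngeal gives precisely the feature bundle of [b].
Since [dorsal], [labial] are preserved even though /g/ disagrees there, no node above Laryngeal spread.

Laryngeal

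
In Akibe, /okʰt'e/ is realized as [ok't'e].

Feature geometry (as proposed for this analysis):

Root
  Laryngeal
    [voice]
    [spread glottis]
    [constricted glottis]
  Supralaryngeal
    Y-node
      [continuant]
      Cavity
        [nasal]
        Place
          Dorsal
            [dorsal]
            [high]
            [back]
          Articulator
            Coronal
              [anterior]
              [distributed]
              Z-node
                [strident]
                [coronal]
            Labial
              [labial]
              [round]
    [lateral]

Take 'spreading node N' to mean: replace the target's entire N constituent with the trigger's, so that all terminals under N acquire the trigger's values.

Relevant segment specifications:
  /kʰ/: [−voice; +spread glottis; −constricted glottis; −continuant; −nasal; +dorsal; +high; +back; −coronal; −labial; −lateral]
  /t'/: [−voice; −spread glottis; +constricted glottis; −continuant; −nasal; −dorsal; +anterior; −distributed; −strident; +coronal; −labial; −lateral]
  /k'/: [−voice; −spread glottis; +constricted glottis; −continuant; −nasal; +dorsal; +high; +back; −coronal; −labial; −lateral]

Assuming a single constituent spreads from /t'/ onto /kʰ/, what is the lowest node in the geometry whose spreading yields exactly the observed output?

Laryngeal

Comparing /kʰ/ with its surface form [k'], the features that change are [spread glottis], [constricted glottis].
These terminals are all dominated by Laryngeal, and no proper subconstituent of Laryngeal covers them all; Laryngeal is their lowest common ancestor.
If Laryngeal spreads, every terminal under it takes /t'/'s value, producing [k'] as observed.
Had Root spread, [dorsal], [coronal] would have taken /t'/'s values; they stay as in /kʰ/, confirming the spreading constituent is exactly Laryngeal.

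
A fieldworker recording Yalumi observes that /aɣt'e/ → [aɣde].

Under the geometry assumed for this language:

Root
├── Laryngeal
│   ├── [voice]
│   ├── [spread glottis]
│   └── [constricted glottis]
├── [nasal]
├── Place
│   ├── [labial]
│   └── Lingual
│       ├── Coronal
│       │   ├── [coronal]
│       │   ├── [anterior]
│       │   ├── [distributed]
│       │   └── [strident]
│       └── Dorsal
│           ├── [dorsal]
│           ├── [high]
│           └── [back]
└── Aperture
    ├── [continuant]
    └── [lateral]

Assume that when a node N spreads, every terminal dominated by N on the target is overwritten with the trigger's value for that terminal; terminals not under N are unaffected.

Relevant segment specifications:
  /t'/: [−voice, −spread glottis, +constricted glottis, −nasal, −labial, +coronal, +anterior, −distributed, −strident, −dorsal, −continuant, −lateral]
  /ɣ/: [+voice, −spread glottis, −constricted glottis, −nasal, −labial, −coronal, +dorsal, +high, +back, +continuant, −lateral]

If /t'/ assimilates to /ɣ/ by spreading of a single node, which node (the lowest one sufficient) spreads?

The alternation /t'/ → [d] changes [voice], [constricted glottis] and nothing else.
These terminals are all dominated by Laryngeal, and no proper subconstituent of Laryngeal covers them all; Laryngeal is their lowest common ancestor.
If Laryngeal spreads, every terminal under it takes /ɣ/'s value, producing [d] as observed.
[dorsal], [coronal] — on which /ɣ/ differs from /t'/ — are unchanged, so Root cannot have spread; the constituent is no larger than Laryngeal.

Laryngeal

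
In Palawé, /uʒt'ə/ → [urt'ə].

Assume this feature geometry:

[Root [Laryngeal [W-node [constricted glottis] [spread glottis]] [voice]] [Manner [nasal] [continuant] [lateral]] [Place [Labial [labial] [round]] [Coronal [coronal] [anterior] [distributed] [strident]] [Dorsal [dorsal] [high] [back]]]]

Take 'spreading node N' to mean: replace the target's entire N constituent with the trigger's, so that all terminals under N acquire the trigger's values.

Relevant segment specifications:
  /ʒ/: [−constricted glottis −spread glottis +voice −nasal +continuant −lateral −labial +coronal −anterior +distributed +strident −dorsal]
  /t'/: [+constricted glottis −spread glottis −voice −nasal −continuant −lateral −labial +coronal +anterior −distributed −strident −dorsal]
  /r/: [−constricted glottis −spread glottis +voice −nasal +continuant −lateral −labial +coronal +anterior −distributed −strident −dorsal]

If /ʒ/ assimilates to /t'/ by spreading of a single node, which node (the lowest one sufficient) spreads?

Coronal

The alternation /ʒ/ → [r] changes [anterior], [distributed], [strident] and nothing else.
In this geometry the lowest node dominating all of them is Coronal: every daughter of Coronal dominates only a proper subset, so no lower node suffices.
If Coronal spreads, every terminal under it takes /t'/'s value, producing [r] as observed.
[continuant], [constricted glottis] stay as in /ʒ/ although /t'/ differs there, so no node dominating them spread; among the remaining candidates Coronal is the lowest that derives the output.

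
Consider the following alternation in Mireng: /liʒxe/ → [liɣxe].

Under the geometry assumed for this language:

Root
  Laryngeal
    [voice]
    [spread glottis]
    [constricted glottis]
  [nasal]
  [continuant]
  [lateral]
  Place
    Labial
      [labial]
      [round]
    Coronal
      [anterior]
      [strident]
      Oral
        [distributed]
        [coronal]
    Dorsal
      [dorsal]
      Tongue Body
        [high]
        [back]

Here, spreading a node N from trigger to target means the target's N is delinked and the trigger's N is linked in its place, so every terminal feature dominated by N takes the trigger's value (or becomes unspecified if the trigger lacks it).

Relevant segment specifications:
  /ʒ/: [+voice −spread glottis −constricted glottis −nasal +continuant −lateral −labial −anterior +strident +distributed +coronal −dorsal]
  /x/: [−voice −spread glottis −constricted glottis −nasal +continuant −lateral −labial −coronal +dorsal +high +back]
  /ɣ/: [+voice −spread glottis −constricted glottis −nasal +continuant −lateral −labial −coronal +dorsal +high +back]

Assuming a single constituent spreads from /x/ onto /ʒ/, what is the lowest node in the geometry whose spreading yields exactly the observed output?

/ʒ/ and [ɣ] differ in [coronal], [anterior], [distributed], [strident], [dorsal], [high], [back]; every other specified feature is identical.
These terminals are all dominated by Place, and no proper subconstituent of Place covers them all; Place is their lowest common ancestor.
Spreading Place from /x/ overwrites each of those terminals with /x/'s values, yielding exactly [ɣ].
Had Root spread, [voice] would have taken /x/'s value; it stays as in /ʒ/, confirming the spreading constituent is exactly Place.

Place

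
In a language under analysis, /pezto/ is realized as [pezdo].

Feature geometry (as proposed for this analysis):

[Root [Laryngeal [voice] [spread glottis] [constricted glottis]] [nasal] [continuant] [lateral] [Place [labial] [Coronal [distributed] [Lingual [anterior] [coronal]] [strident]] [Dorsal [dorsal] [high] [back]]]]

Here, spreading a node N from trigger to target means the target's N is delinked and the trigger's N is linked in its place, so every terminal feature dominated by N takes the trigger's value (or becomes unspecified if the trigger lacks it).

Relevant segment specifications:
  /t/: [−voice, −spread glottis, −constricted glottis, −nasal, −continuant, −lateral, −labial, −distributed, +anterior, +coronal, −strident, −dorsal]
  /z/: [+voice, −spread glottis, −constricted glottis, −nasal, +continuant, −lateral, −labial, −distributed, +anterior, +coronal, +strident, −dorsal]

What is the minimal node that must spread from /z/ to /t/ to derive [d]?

Feature comparison: [voice] differs between /t/ and [d]; the remaining terminals match.
Only a single terminal changes, and /z/ supplies the new value, so [voice] itself is the minimal spreading constituent.
[strident], [continuant] stay as in /t/ although /z/ differs there, so no node dominating them spread; among the remaining candidates [voice] is the lowest that derives the output.

[voice]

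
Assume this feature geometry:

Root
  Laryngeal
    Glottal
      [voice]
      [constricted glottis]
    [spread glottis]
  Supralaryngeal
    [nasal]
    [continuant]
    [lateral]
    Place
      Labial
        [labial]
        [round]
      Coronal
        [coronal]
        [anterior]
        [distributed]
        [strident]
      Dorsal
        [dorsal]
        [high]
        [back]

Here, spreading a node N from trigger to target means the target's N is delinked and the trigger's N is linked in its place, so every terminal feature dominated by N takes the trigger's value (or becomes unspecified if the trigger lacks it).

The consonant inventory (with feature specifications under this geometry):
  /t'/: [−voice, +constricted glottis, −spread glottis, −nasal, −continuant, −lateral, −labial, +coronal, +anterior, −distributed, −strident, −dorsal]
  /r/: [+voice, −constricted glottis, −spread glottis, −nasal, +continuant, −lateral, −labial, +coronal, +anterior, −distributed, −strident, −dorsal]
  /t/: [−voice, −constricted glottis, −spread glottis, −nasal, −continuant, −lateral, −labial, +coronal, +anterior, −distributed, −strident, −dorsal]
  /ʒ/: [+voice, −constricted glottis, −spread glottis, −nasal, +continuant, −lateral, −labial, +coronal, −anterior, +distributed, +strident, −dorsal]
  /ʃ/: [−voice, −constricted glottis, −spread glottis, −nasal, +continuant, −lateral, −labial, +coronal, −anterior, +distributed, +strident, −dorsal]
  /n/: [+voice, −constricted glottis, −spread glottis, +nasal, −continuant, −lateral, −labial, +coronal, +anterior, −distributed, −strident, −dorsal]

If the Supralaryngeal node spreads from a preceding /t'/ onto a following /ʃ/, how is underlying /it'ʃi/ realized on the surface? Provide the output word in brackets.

The Supralaryngeal node dominates the terminals [nasal], [continuant], [lateral], [labial], [round], [coronal], [anterior], [distributed], [strident], [dorsal], [high], [back].
After delinking /ʃ/'s Supralaryngeal and linking /t'/'s, the affected terminals become [−nasal], [−continuant], [−lateral], [−labial], [+coronal], [+anterior], [−distributed], [−strident], [−dorsal]; [voice], [constricted glottis], [spread glottis] (outside Supralaryngeal) are retained from /ʃ/.
The resulting bundle matches /t/ in the inventory; substituting it for /ʃ/ gives [it'ti].

[it'ti]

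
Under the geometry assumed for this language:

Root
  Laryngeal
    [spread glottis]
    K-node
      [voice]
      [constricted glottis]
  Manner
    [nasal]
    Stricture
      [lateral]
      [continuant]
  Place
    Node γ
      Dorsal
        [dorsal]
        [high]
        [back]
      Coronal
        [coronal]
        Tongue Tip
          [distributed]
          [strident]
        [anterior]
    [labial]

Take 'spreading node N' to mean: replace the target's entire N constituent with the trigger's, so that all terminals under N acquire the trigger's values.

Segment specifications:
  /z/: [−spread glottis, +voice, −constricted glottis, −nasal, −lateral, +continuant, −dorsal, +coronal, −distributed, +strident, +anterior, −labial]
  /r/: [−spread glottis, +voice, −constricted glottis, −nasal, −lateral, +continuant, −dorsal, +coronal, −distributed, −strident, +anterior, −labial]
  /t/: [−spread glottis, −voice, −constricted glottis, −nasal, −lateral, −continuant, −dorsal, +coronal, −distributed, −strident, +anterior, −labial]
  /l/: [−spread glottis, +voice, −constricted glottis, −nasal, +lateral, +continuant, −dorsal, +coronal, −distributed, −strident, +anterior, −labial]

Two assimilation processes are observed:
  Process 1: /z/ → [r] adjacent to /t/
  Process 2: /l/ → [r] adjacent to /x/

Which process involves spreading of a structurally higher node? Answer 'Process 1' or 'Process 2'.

Process 1: the feature that changes is [strident]; the minimal node is [strident] (depth 5).
Process 2: the feature that changes is [lateral]; the minimal node is [lateral] (depth 3).
[lateral] is closer to Root than [strident], so Process 2 spreads the higher node.

Process 2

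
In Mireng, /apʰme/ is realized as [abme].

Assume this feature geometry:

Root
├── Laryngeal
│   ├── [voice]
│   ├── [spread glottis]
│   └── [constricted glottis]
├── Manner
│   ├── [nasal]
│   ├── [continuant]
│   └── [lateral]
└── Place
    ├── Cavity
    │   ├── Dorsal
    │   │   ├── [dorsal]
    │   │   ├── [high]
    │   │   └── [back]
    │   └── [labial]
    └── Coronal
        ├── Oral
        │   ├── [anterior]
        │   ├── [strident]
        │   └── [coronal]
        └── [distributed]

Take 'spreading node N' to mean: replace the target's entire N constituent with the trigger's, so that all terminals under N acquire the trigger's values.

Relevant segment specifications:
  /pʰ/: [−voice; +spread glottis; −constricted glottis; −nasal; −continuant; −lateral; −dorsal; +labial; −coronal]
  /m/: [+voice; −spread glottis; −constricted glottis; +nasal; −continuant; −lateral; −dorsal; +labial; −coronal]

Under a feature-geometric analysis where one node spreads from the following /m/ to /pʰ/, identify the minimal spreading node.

Laryngeal

Comparing /pʰ/ with its surface form [b], the features that change are [voice], [spread glottis].
In this geometry the lowest node dominating all of them is Laryngeal: every daughter of Laryngeal dominates only a proper subset, so no lower node suffices.
If Laryngeal spreads, every terminal under it takes /m/'s value, producing [b] as observed.
[nasal] — on which /m/ differs from /pʰ/ — is unchanged, so Root cannot have spread; the constituent is no larger than Laryngeal.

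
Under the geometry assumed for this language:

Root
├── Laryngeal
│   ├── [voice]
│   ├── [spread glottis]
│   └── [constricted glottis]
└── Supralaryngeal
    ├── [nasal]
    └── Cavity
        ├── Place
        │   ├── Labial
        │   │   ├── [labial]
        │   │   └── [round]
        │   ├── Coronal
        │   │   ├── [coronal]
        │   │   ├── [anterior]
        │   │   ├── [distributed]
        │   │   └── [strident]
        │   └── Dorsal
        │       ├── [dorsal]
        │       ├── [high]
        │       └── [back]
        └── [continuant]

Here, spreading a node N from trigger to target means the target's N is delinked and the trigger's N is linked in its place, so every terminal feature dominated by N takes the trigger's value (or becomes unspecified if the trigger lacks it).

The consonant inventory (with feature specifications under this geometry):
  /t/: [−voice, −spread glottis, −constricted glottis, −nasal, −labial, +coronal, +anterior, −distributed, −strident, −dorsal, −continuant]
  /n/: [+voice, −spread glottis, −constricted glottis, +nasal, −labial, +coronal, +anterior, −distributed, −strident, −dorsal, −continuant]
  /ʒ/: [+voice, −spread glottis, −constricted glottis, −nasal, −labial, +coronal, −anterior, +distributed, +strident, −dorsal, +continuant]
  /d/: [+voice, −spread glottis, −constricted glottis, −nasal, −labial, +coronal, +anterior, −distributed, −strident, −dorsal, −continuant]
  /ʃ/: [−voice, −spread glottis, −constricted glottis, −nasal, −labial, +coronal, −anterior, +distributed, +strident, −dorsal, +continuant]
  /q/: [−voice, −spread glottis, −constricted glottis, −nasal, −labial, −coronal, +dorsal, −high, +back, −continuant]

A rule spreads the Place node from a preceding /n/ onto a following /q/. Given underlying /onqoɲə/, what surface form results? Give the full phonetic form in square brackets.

The Place node dominates the terminals [labial], [round], [coronal], [anterior], [distributed], [strident], [dorsal], [high], [back].
Spreading Place from /n/ onto /q/ replaces those values with /n/'s: [−labial], [+coronal], [+anterior], [−distributed], [−strident], [−dorsal]. Features outside Place ([voice], [spread glottis], [constricted glottis], …) stay as in /q/.
The resulting bundle matches /t/ in the inventory; substituting it for /q/ gives [ontoɲə].

[ontoɲə]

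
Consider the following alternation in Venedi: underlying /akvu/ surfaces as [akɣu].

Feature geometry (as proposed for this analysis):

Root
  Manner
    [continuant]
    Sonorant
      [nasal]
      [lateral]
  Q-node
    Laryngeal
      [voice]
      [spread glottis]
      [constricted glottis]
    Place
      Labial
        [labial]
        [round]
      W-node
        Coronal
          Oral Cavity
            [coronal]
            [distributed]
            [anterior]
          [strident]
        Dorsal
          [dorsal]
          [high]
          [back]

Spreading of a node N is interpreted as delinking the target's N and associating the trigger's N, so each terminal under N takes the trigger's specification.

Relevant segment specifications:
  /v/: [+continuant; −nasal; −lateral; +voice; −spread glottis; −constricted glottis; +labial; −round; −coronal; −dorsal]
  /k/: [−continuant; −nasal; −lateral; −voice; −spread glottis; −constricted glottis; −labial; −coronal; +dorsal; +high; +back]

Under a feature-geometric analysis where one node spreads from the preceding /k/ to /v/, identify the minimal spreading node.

The alternation /v/ → [ɣ] changes [labial], [round], [dorsal], [high], [back] and nothing else.
These terminals are all dominated by Place, and no proper subconstituent of Place covers them all; Place is their lowest common ancestor.
Delinking /v/'s Place and associating /k/'s Place gives precisely the feature bundle of [ɣ].
[voice] — on which /k/ differs from /v/ — is unchanged, so neither Q-node nor anything higher can have spread; the constituent is no larger than Place.

Place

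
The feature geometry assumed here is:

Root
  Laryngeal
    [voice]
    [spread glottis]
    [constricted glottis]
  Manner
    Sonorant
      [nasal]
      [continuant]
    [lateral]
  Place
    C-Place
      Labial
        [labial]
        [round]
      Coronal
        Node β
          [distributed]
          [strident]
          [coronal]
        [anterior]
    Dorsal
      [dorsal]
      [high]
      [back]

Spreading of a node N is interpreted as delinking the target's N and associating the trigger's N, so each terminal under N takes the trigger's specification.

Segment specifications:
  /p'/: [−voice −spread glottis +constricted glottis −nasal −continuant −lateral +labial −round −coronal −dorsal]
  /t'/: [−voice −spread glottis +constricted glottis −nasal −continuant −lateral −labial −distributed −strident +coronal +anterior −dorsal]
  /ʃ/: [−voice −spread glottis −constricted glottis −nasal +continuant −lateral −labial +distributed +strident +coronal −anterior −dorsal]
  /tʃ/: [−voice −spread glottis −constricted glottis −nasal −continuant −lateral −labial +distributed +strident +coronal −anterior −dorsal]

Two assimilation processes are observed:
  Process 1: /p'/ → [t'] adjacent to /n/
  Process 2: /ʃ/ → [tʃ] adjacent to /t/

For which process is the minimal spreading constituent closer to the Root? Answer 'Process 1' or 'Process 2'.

Process 1

Process 1: the features that change are [labial], [round], [coronal], [anterior], [distributed], [strident]; the minimal node is C-Place (depth 2).
In Process 2, [continuant] changes, so the minimal spreading node is [continuant] at depth 3.
C-Place is closer to Root than [continuant], so Process 1 spreads the higher node.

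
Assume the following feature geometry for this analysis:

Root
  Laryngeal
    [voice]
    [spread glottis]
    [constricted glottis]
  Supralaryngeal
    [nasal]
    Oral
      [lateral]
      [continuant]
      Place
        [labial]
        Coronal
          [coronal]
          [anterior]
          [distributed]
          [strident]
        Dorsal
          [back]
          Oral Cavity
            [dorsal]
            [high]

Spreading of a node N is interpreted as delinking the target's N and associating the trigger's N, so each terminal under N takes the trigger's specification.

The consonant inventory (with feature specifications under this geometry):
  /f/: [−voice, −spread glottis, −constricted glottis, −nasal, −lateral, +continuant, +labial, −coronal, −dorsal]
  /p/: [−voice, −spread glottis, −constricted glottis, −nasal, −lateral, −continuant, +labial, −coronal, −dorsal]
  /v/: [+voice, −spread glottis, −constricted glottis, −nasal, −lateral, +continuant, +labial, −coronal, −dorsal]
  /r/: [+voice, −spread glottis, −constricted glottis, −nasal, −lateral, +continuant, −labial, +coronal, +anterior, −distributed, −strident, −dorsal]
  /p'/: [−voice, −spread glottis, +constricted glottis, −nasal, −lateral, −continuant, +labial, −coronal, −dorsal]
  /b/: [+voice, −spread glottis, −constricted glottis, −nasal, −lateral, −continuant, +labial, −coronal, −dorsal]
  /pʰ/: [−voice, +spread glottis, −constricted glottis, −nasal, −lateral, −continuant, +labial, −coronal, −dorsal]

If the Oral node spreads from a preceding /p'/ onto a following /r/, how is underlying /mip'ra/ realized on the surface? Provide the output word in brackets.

[mip'ba]

The Oral node dominates the terminals [lateral], [continuant], [labial], [coronal], [anterior], [distributed], [strident], [back], [dorsal], [high].
The target acquires /p'/'s values for everything under Oral — [−lateral], [−continuant], [+labial], [−coronal], [−dorsal] — while keeping its own [voice], [spread glottis], [constricted glottis], ….
This feature bundle is that of [b], so /mip'ra/ surfaces as [mip'ba].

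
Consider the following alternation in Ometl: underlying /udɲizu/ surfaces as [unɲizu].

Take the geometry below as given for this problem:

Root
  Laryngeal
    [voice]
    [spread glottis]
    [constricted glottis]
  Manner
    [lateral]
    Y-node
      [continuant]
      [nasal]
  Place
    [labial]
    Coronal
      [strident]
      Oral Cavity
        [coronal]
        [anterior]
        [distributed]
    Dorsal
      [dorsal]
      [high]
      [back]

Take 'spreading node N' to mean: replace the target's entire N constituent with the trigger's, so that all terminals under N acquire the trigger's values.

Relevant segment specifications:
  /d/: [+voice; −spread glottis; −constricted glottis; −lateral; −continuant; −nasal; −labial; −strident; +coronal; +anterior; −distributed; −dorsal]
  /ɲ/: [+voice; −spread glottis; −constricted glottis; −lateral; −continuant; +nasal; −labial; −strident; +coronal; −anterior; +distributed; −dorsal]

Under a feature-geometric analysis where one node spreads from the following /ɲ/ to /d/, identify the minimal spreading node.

[nasal]

/d/ and [n] differ in [nasal]; every other specified feature is identical.
Only a single terminal changes, and /ɲ/ supplies the new value, so [nasal] itself is the minimal spreading constituent.
Features on which the two segments disagree outside [nasal], such as [distributed], [anterior], are unchanged — nothing dominating them spread, and [nasal] is the minimal sufficient constituent.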